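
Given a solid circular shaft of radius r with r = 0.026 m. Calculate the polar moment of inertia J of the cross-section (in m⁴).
Model: a solid circular shaft of radius r, so J = (π·r^4) / 2.
Substitute:
  J = (π × 0.026^4) / 2
  J = 7.178 × 10⁻⁷ m⁴
Final answer: J = 7.178 × 10⁻⁷ m⁴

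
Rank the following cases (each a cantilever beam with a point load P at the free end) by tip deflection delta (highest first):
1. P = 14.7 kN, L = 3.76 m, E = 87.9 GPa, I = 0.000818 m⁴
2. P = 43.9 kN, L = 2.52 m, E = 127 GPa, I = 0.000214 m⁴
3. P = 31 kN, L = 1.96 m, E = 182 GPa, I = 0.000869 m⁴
Model: a cantilever beam with a point load P at the free end, so delta = (P·L^3) / (3·E·I) (SI units).
  Case 1: delta = (14700 × 3.76^3) / (3 × (8.79 × 10¹⁰) × 0.000818) = 0.003623 m = 3.623 mm
  Case 2: delta = (43900 × 2.52^3) / (3 × (1.27 × 10¹¹) × 0.000214) = 0.008616 m = 8.616 mm
  Case 3: delta = (31000 × 1.96^3) / (3 × (1.82 × 10¹¹) × 0.000869) = 0.0004919 m = 0.4919 mm
Ordering: 8.616 mm (case 2) > 3.623 mm (case 1) > 0.4919 mm (case 3)
Final answer: 2, 1, 3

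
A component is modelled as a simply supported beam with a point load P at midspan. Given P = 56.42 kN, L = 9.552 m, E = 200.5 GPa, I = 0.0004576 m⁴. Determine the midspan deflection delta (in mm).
Model: a simply supported beam with a point load P at midspan, so delta = (P·L^3) / (48·E·I).
Convert to SI units:
  P = 56.42 kN = 56420 N
  E = 200.5 GPa = 2.005 × 10¹¹ Pa
Substitute:
  delta = (56420 × 9.552^3) / (48 × (2.005 × 10¹¹) × 0.0004576)
  delta = 0.01117 m
Convert: delta = 0.01117 m = 11.17 mm
Final answer: delta = 11.17 mm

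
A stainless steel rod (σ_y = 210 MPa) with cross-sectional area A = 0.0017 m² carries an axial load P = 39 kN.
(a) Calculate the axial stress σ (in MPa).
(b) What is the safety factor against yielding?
(a) Axial stress σ = P/A. Convert P = 39 kN = 39000 N.
  σ = 39000 / 0.0017 = 2.294 × 10⁷ Pa = 22.94 MPa
(b) Safety factor SF = σ_y/σ = 210 / 22.94 = 9.154
Final answer: (a) σ = 22.94 MPa, (b) SF = 9.154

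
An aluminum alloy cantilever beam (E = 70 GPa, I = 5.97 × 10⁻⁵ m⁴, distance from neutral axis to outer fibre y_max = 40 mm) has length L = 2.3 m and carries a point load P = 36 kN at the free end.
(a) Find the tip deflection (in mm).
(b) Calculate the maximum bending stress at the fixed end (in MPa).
(a) Tip deflection of a cantilever with an end point load: δ = P·L^3 / (3·E·I). Convert P = 36 kN = 36000 N, E = 70 GPa = 7 × 10¹⁰ Pa.
  δ = (36000 × 2.3^3) / (3 × (7 × 10¹⁰) × (5.97 × 10⁻⁵)) = 0.03494 m = 34.94 mm
(b) Maximum bending moment at the fixed end: M = P·L = 36000 × 2.3 = 82800 N·m. Convert y_max = 40 mm = 0.04 m.
  σ = M·y_max / I = (82800 × 0.04) / (5.97 × 10⁻⁵) = 5.548 × 10⁷ Pa = 55.48 MPa
Final answer: (a) δ = 34.94 mm, (b) σ = 55.48 MPa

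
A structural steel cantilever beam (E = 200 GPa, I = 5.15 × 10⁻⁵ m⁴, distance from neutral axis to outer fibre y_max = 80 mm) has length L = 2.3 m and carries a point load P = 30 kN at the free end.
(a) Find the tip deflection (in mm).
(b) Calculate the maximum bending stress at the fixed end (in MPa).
(a) Tip deflection of a cantilever with an end point load: δ = P·L^3 / (3·E·I). Convert P = 30 kN = 30000 N, E = 200 GPa = 2 × 10¹¹ Pa.
  δ = (30000 × 2.3^3) / (3 × (2 × 10¹¹) × (5.15 × 10⁻⁵)) = 0.01181 m = 11.81 mm
(b) Maximum bending moment at the fixed end: M = P·L = 30000 × 2.3 = 69000 N·m. Convert y_max = 80 mm = 0.08 m.
  σ = M·y_max / I = (69000 × 0.08) / (5.15 × 10⁻⁵) = 1.072 × 10⁸ Pa = 107.2 MPa
Final answer: (a) δ = 11.81 mm, (b) σ = 107.2 MPa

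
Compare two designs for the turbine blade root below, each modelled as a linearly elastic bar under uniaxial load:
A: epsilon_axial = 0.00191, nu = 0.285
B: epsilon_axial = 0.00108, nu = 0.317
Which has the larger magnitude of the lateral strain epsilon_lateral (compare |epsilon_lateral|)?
Model: a linearly elastic bar under uniaxial load, so epsilon_lateral = -nu·epsilon_axial (SI units).
  A: epsilon_lateral = -(0.285 × 0.00191) = -0.0005443
  B: epsilon_lateral = -(0.317 × 0.00108) = -0.0003424
|epsilon_lateral|: A = 0.0005443, B = 0.0003424, so A is larger in magnitude.
Final answer: A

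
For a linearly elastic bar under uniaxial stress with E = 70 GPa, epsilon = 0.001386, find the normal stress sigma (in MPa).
Model: a linearly elastic bar under uniaxial stress, so epsilon = sigma / E.
Solve for sigma: sigma = epsilon·E.
Convert to SI units:
  E = 70 GPa = 7 × 10¹⁰ Pa
Substitute:
  sigma = 0.001386 × (7 × 10¹⁰)
  sigma = 9.702 × 10⁷ Pa
Convert: sigma = 9.702 × 10⁷ Pa = 97.02 MPa
Final answer: sigma = 97.02 MPa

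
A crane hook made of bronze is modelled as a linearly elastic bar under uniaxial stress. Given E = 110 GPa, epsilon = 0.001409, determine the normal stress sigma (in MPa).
Model: a linearly elastic bar under uniaxial stress, so epsilon = sigma / E.
Solve for sigma: sigma = epsilon·E.
Convert to SI units:
  E = 110 GPa = 1.1 × 10¹¹ Pa
Substitute:
  sigma = 0.001409 × (1.1 × 10¹¹)
  sigma = 1.55 × 10⁸ Pa
Convert: sigma = 1.55 × 10⁸ Pa = 155 MPa
Final answer: sigma = 155 MPa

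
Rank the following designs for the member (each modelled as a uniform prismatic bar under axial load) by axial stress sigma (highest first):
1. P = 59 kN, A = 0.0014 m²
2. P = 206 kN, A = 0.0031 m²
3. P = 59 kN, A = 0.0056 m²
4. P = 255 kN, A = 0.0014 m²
Model: a uniform prismatic bar under axial load, so sigma = P / A (SI units).
  Case 1: sigma = 59000 / 0.0014 = 4.214 × 10⁷ Pa = 42.14 MPa
  Case 2: sigma = 206000 / 0.0031 = 6.645 × 10⁷ Pa = 66.45 MPa
  Case 3: sigma = 59000 / 0.0056 = 1.054 × 10⁷ Pa = 10.54 MPa
  Case 4: sigma = 255000 / 0.0014 = 1.821 × 10⁸ Pa = 182.1 MPa
Ordering: 182.1 MPa (case 4) > 66.45 MPa (case 2) > 42.14 MPa (case 1) > 10.54 MPa (case 3)
Final answer: 4, 2, 1, 3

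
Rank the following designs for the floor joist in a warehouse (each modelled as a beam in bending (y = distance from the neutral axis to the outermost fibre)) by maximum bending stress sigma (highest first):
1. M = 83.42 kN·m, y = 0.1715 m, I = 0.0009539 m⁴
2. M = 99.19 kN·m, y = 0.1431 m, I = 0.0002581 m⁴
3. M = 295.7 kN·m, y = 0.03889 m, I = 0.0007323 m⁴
Model: a beam in bending (y = distance from the neutral axis to the outermost fibre), so sigma = (M·y) / I (SI units).
  Case 1: sigma = (83420 × 0.1715) / 0.0009539 = 1.5 × 10⁷ Pa = 15 MPa
  Case 2: sigma = (99190 × 0.1431) / 0.0002581 = 5.499 × 10⁷ Pa = 54.99 MPa
  Case 3: sigma = (295700 × 0.03889) / 0.0007323 = 1.57 × 10⁷ Pa = 15.7 MPa
Ordering: 54.99 MPa (case 2) > 15.7 MPa (case 3) > 15 MPa (case 1)
Final answer: 2, 3, 1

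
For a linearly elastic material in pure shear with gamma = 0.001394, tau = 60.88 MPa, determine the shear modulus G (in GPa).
Model: a linearly elastic material in pure shear, so tau = G·gamma.
Solve for G: G = tau / gamma.
Convert to SI units:
  tau = 60.88 MPa = 6.088 × 10⁷ Pa
Substitute:
  G = (6.088 × 10⁷) / 0.001394
  G = 4.367 × 10¹⁰ Pa
Convert: G = 4.367 × 10¹⁰ Pa = 43.67 GPa
Final answer: G = 43.67 GPa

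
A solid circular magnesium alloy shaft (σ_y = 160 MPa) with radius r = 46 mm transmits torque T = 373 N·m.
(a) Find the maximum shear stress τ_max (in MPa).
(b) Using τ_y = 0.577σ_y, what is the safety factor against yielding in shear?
(a) For a solid circular shaft, τ_max = T·r/J with J = π·r^4/2, i.e. τ_max = 2·T / (π·r^3). Convert r = 46 mm = 0.046 m.
  τ_max = (2 × 373) / (π × 0.046^3) = 2.44 × 10⁶ Pa = 2.44 MPa
(b) τ_y = 0.577 × 160 = 92.32 MPa
  SF = τ_y/τ_max = 92.32 / 2.44 = 37.84
Final answer: (a) τ_max = 2.44 MPa, (b) SF = 37.84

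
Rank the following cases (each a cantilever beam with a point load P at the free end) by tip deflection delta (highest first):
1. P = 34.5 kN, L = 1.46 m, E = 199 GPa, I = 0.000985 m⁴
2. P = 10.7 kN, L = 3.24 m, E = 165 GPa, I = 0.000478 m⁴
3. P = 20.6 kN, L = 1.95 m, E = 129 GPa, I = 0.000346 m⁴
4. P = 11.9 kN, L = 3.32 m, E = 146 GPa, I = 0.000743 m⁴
Model: a cantilever beam with a point load P at the free end, so delta = (P·L^3) / (3·E·I) (SI units).
  Case 1: delta = (34500 × 1.46^3) / (3 × (1.99 × 10¹¹) × 0.000985) = 0.0001826 m = 0.1826 mm
  Case 2: delta = (10700 × 3.24^3) / (3 × (1.65 × 10¹¹) × 0.000478) = 0.001538 m = 1.538 mm
  Case 3: delta = (20600 × 1.95^3) / (3 × (1.29 × 10¹¹) × 0.000346) = 0.001141 m = 1.141 mm
  Case 4: delta = (11900 × 3.32^3) / (3 × (1.46 × 10¹¹) × 0.000743) = 0.001338 m = 1.338 mm
Ordering: 1.538 mm (case 2) > 1.338 mm (case 4) > 1.141 mm (case 3) > 0.1826 mm (case 1)
Final answer: 2, 4, 3, 1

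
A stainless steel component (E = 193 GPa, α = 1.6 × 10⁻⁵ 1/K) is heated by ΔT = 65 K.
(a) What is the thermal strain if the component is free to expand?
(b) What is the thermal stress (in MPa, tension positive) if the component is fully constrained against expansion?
(a) Free thermal strain ε_th = α·ΔT = (1.6 × 10⁻⁵) × 65 = 0.00104
(b) Fully constrained, the expansion is suppressed, so σ = -E·α·ΔT. Convert E = 193 GPa = 1.93 × 10¹¹ Pa.
  σ = -(1.93 × 10¹¹) × (1.6 × 10⁻⁵) × 65 = -2.007 × 10⁸ Pa = -200.7 MPa (compressive)
Final answer: (a) ε_th = 0.00104, (b) σ = -200.7 MPa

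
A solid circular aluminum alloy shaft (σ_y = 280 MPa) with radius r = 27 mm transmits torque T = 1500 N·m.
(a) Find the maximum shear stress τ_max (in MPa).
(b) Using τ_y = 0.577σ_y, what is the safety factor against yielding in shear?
(a) For a solid circular shaft, τ_max = T·r/J with J = π·r^4/2, i.e. τ_max = 2·T / (π·r^3). Convert r = 27 mm = 0.027 m.
  τ_max = (2 × 1500) / (π × 0.027^3) = 4.852 × 10⁷ Pa = 48.52 MPa
(b) τ_y = 0.577 × 280 = 161.56 MPa
  SF = τ_y/τ_max = 161.56 / 48.52 = 3.33
Final answer: (a) τ_max = 48.52 MPa, (b) SF = 3.33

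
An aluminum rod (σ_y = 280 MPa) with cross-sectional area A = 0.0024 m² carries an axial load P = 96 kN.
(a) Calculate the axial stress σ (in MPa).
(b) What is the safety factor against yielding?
(a) Axial stress σ = P/A. Convert P = 96 kN = 96000 N.
  σ = 96000 / 0.0024 = 4 × 10⁷ Pa = 40 MPa
(b) Safety factor SF = σ_y/σ = 280 / 40 = 7
Final answer: (a) σ = 40 MPa, (b) SF = 7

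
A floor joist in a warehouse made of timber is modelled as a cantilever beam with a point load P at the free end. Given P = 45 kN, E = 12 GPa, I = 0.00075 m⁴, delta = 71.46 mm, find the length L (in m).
Model: a cantilever beam with a point load P at the free end, so delta = (P·L^3) / (3·E·I).
Solve for L: L = ((3·delta·E·I) / P)^(1/3).
Convert to SI units:
  P = 45 kN = 45000 N
  E = 12 GPa = 1.2 × 10¹⁰ Pa
  delta = 71.46 mm = 0.07146 m
Substitute:
  L = ((3 × 0.07146 × (1.2 × 10¹⁰) × 0.00075) / 45000)^(1/3)
  L = 3.5 m
Final answer: L = 3.5 m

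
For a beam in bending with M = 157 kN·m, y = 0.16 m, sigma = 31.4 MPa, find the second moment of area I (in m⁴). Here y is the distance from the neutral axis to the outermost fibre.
Model: a beam in bending, so sigma = (M·y) / I.
Solve for I: I = (M·y) / sigma.
Convert to SI units:
  M = 157 kN·m = 157000 N·m
  sigma = 31.4 MPa = 3.14 × 10⁷ Pa
Substitute:
  I = (157000 × 0.16) / (3.14 × 10⁷)
  I = 0.0008 m⁴
Final answer: I = 0.0008 m⁴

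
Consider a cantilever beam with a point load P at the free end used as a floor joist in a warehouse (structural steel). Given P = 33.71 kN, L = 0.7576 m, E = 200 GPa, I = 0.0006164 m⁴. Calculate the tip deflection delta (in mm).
Model: a cantilever beam with a point load P at the free end, so delta = (P·L^3) / (3·E·I).
Convert to SI units:
  P = 33.71 kN = 33710 N
  E = 200 GPa = 2 × 10¹¹ Pa
Substitute:
  delta = (33710 × 0.7576^3) / (3 × (2 × 10¹¹) × 0.0006164)
  delta = 3.963 × 10⁻⁵ m
Convert: delta = 3.963 × 10⁻⁵ m = 0.03963 mm
Final answer: delta = 0.03963 mm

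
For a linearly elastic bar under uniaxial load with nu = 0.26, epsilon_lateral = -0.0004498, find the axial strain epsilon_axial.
Model: a linearly elastic bar under uniaxial load, so epsilon_lateral = -nu·epsilon_axial.
Solve for epsilon_axial: epsilon_axial = -epsilon_lateral / nu.
Substitute:
  epsilon_axial = -(-0.0004498) / 0.26
  epsilon_axial = 0.00173
Final answer: epsilon_axial = 0.00173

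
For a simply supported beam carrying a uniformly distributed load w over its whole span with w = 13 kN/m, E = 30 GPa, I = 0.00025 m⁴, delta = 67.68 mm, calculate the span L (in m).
Model: a simply supported beam carrying a uniformly distributed load w over its whole span, so delta = (5·w·L^4) / (384·E·I).
Solve for L: L = ((384·delta·E·I) / (5·w))^(1/4).
Convert to SI units:
  w = 13 kN/m = 13000 N/m
  E = 30 GPa = 3 × 10¹⁰ Pa
  delta = 67.68 mm = 0.06768 m
Substitute:
  L = ((384 × 0.06768 × (3 × 10¹⁰) × 0.00025) / (5 × 13000))^(1/4)
  L = 7.4 m
Final answer: L = 7.4 m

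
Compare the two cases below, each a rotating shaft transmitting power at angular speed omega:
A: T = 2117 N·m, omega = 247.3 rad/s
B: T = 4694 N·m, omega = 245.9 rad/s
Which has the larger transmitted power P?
Model: a rotating shaft transmitting power at angular speed omega, so P = T·omega (SI units).
  A: P = 2117 × 247.3 = 523500 W = 523.5 kW
  B: P = 4694 × 245.9 = 1.154 × 10⁶ W = 1154 kW
1154 kW > 523.5 kW, so B is larger.
Final answer: B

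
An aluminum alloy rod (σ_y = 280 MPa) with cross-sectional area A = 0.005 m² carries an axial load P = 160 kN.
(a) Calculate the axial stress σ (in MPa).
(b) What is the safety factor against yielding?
(a) Axial stress σ = P/A. Convert P = 160 kN = 160000 N.
  σ = 160000 / 0.005 = 3.2 × 10⁷ Pa = 32 MPa
(b) Safety factor SF = σ_y/σ = 280 / 32 = 8.75
Final answer: (a) σ = 32 MPa, (b) SF = 8.75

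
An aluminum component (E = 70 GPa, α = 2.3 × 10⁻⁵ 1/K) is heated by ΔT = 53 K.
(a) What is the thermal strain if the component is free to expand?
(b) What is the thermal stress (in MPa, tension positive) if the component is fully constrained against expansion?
(a) Free thermal strain ε_th = α·ΔT = (2.3 × 10⁻⁵) × 53 = 0.001219
(b) Fully constrained, the expansion is suppressed, so σ = -E·α·ΔT. Convert E = 70 GPa = 7 × 10¹⁰ Pa.
  σ = -(7 × 10¹⁰) × (2.3 × 10⁻⁵) × 53 = -8.533 × 10⁷ Pa = -85.33 MPa (compressive)
Final answer: (a) ε_th = 0.001219, (b) σ = -85.33 MPa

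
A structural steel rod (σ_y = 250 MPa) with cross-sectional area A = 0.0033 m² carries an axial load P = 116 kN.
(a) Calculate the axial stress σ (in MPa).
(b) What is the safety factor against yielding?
(a) Axial stress σ = P/A. Convert P = 116 kN = 116000 N.
  σ = 116000 / 0.0033 = 3.515 × 10⁷ Pa = 35.15 MPa
(b) Safety factor SF = σ_y/σ = 250 / 35.15 = 7.112
Final answer: (a) σ = 35.15 MPa, (b) SF = 7.112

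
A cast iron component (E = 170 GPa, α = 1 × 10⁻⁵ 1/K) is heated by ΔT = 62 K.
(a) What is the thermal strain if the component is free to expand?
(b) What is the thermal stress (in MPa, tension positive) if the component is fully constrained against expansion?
(a) Free thermal strain ε_th = α·ΔT = (1 × 10⁻⁵) × 62 = 0.00062
(b) Fully constrained, the expansion is suppressed, so σ = -E·α·ΔT. Convert E = 170 GPa = 1.7 × 10¹¹ Pa.
  σ = -(1.7 × 10¹¹) × (1 × 10⁻⁵) × 62 = -1.054 × 10⁸ Pa = -105.4 MPa (compressive)
Final answer: (a) ε_th = 0.00062, (b) σ = -105.4 MPa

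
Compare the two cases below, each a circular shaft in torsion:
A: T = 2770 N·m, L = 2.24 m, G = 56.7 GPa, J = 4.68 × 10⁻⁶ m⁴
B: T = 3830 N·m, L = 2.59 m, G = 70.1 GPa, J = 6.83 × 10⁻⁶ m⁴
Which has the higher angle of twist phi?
Model: a circular shaft in torsion, so phi = (T·L) / (G·J) (SI units).
  A: phi = (2770 × 2.24) / ((5.67 × 10¹⁰) × (4.68 × 10⁻⁶)) = 0.02338 rad = 1.34°
  B: phi = (3830 × 2.59) / ((7.01 × 10¹⁰) × (6.83 × 10⁻⁶)) = 0.02072 rad = 1.187°
1.34° > 1.187°, so A is larger.
Final answer: A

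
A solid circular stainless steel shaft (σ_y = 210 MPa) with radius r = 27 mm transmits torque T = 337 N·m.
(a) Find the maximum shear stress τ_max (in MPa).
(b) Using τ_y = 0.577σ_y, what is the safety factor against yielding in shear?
(a) For a solid circular shaft, τ_max = T·r/J with J = π·r^4/2, i.e. τ_max = 2·T / (π·r^3). Convert r = 27 mm = 0.027 m.
  τ_max = (2 × 337) / (π × 0.027^3) = 1.09 × 10⁷ Pa = 10.9 MPa
(b) τ_y = 0.577 × 210 = 121.17 MPa
  SF = τ_y/τ_max = 121.17 / 10.9 = 11.12
Final answer: (a) τ_max = 10.9 MPa, (b) SF = 11.12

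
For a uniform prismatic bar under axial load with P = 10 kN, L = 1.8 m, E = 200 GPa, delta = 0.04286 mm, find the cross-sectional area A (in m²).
Model: a uniform prismatic bar under axial load, so delta = (P·L) / (A·E).
Solve for A: A = (P·L) / (delta·E).
Convert to SI units:
  P = 10 kN = 10000 N
  E = 200 GPa = 2 × 10¹¹ Pa
  delta = 0.04286 mm = 4.286 × 10⁻⁵ m
Substitute:
  A = (10000 × 1.8) / ((4.286 × 10⁻⁵) × (2 × 10¹¹))
  A = 0.0021 m²
Final answer: A = 0.0021 m²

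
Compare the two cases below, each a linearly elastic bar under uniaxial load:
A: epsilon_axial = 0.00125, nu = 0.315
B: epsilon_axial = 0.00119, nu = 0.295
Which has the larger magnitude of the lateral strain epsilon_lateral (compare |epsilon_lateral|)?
Model: a linearly elastic bar under uniaxial load, so epsilon_lateral = -nu·epsilon_axial (SI units).
  A: epsilon_lateral = -(0.315 × 0.00125) = -0.0003938
  B: epsilon_lateral = -(0.295 × 0.00119) = -0.000351
|epsilon_lateral|: A = 0.0003938, B = 0.000351, so A is larger in magnitude.
Final answer: A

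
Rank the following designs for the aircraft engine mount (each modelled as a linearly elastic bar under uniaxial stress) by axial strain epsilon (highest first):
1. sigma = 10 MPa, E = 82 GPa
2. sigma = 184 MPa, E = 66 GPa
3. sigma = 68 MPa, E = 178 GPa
Model: a linearly elastic bar under uniaxial stress, so epsilon = sigma / E (SI units).
  Case 1: epsilon = (1 × 10⁷) / (8.2 × 10¹⁰) = 0.000122
  Case 2: epsilon = (1.84 × 10⁸) / (6.6 × 10¹⁰) = 0.002788
  Case 3: epsilon = (6.8 × 10⁷) / (1.78 × 10¹¹) = 0.000382
Ordering: 0.002788 (case 2) > 0.000382 (case 3) > 0.000122 (case 1)
Final answer: 2, 3, 1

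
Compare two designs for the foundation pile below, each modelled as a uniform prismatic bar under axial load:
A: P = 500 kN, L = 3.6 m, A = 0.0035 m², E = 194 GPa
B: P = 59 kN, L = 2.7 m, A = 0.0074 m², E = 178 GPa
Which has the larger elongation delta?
Model: a uniform prismatic bar under axial load, so delta = (P·L) / (A·E) (SI units).
  A: delta = (500000 × 3.6) / (0.0035 × (1.94 × 10¹¹)) = 0.002651 m = 2.651 mm
  B: delta = (59000 × 2.7) / (0.0074 × (1.78 × 10¹¹)) = 0.0001209 m = 0.1209 mm
2.651 mm > 0.1209 mm, so A is larger.
Final answer: A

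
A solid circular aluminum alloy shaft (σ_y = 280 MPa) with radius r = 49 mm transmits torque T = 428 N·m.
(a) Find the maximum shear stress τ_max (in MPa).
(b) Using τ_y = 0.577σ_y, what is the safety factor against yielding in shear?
(a) For a solid circular shaft, τ_max = T·r/J with J = π·r^4/2, i.e. τ_max = 2·T / (π·r^3). Convert r = 49 mm = 0.049 m.
  τ_max = (2 × 428) / (π × 0.049^3) = 2.316 × 10⁶ Pa = 2.316 MPa
(b) τ_y = 0.577 × 280 = 161.56 MPa
  SF = τ_y/τ_max = 161.56 / 2.316 = 69.76
Final answer: (a) τ_max = 2.316 MPa, (b) SF = 69.76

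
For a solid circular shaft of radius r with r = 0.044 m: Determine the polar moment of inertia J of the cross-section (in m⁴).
Model: a solid circular shaft of radius r, so J = (π·r^4) / 2.
Substitute:
  J = (π × 0.044^4) / 2
  J = 5.887 × 10⁻⁶ m⁴
Final answer: J = 5.887 × 10⁻⁶ m⁴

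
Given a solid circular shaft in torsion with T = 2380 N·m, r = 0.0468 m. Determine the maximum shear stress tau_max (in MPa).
Model: a solid circular shaft in torsion, so tau_max = (2·T) / (π·r^3).
Substitute:
  tau_max = (2 × 2380) / (π × 0.0468^3)
  tau_max = 1.478 × 10⁷ Pa
Convert: tau_max = 1.478 × 10⁷ Pa = 14.78 MPa
Final answer: tau_max = 14.78 MPa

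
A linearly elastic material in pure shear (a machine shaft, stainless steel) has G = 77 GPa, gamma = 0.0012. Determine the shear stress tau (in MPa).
Model: a linearly elastic material in pure shear, so tau = G·gamma.
Convert to SI units:
  G = 77 GPa = 7.7 × 10¹⁰ Pa
Substitute:
  tau = (7.7 × 10¹⁰) × 0.0012
  tau = 9.24 × 10⁷ Pa
Convert: tau = 9.24 × 10⁷ Pa = 92.4 MPa
Final answer: tau = 92.4 MPa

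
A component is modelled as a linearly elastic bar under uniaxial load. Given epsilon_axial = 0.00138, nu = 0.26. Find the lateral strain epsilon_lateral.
Model: a linearly elastic bar under uniaxial load, so epsilon_lateral = -nu·epsilon_axial.
Substitute:
  epsilon_lateral = -(0.26 × 0.00138)
  epsilon_lateral = -0.0003588
Final answer: epsilon_lateral = -0.0003588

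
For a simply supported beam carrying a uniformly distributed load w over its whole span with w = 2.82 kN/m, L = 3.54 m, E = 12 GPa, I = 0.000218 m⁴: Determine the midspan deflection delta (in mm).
Model: a simply supported beam carrying a uniformly distributed load w over its whole span, so delta = (5·w·L^4) / (384·E·I).
Convert to SI units:
  w = 2.82 kN/m = 2820 N/m
  E = 12 GPa = 1.2 × 10¹⁰ Pa
Substitute:
  delta = (5 × 2820 × 3.54^4) / (384 × (1.2 × 10¹⁰) × 0.000218)
  delta = 0.002204 m
Convert: delta = 0.002204 m = 2.204 mm
Final answer: delta = 2.204 mm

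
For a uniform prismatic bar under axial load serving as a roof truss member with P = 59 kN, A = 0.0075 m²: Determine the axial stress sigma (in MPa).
Model: a uniform prismatic bar under axial load, so sigma = P / A.
Convert to SI units:
  P = 59 kN = 59000 N
Substitute:
  sigma = 59000 / 0.0075
  sigma = 7.867 × 10⁶ Pa
Convert: sigma = 7.867 × 10⁶ Pa = 7.867 MPa
Final answer: sigma = 7.867 MPa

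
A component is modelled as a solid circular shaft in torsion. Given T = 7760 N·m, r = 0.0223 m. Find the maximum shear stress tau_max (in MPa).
Model: a solid circular shaft in torsion, so tau_max = (2·T) / (π·r^3).
Substitute:
  tau_max = (2 × 7760) / (π × 0.0223^3)
  tau_max = 4.455 × 10⁸ Pa
Convert: tau_max = 4.455 × 10⁸ Pa = 445.5 MPa
Final answer: tau_max = 445.5 MPa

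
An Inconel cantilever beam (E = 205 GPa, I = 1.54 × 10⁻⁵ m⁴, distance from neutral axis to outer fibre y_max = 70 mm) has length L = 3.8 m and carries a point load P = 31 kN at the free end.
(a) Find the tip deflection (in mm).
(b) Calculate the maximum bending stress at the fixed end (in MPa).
(a) Tip deflection of a cantilever with an end point load: δ = P·L^3 / (3·E·I). Convert P = 31 kN = 31000 N, E = 205 GPa = 2.05 × 10¹¹ Pa.
  δ = (31000 × 3.8^3) / (3 × (2.05 × 10¹¹) × (1.54 × 10⁻⁵)) = 0.1796 m = 179.6 mm
(b) Maximum bending moment at the fixed end: M = P·L = 31000 × 3.8 = 117800 N·m. Convert y_max = 70 mm = 0.07 m.
  σ = M·y_max / I = (117800 × 0.07) / (1.54 × 10⁻⁵) = 5.355 × 10⁸ Pa = 535.5 MPa
Final answer: (a) δ = 179.6 mm, (b) σ = 535.5 MPa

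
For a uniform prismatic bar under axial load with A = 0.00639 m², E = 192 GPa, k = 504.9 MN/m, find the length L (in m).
Model: a uniform prismatic bar under axial load, so k = (A·E) / L.
Solve for L: L = (A·E) / k.
Convert to SI units:
  E = 192 GPa = 1.92 × 10¹¹ Pa
  k = 504.9 MN/m = 5.049 × 10⁸ N/m
Substitute:
  L = (0.00639 × (1.92 × 10¹¹)) / (5.049 × 10⁸)
  L = 2.43 m
Final answer: L = 2.43 m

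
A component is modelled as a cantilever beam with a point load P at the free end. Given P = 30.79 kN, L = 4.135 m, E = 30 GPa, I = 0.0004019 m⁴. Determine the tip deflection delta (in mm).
Model: a cantilever beam with a point load P at the free end, so delta = (P·L^3) / (3·E·I).
Convert to SI units:
  P = 30.79 kN = 30790 N
  E = 30 GPa = 3 × 10¹⁰ Pa
Substitute:
  delta = (30790 × 4.135^3) / (3 × (3 × 10¹⁰) × 0.0004019)
  delta = 0.06018 m
Convert: delta = 0.06018 m = 60.18 mm
Final answer: delta = 60.18 mm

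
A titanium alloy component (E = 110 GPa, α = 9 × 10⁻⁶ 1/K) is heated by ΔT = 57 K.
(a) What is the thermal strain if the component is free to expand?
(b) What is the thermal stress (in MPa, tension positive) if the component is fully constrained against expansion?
(a) Free thermal strain ε_th = α·ΔT = (9 × 10⁻⁶) × 57 = 0.000513
(b) Fully constrained, the expansion is suppressed, so σ = -E·α·ΔT. Convert E = 110 GPa = 1.1 × 10¹¹ Pa.
  σ = -(1.1 × 10¹¹) × (9 × 10⁻⁶) × 57 = -5.643 × 10⁷ Pa = -56.43 MPa (compressive)
Final answer: (a) ε_th = 0.000513, (b) σ = -56.43 MPa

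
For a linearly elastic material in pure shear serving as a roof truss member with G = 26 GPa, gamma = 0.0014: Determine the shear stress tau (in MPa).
Model: a linearly elastic material in pure shear, so tau = G·gamma.
Convert to SI units:
  G = 26 GPa = 2.6 × 10¹⁰ Pa
Substitute:
  tau = (2.6 × 10¹⁰) × 0.0014
  tau = 3.64 × 10⁷ Pa
Convert: tau = 3.64 × 10⁷ Pa = 36.4 MPa
Final answer: tau = 36.4 MPa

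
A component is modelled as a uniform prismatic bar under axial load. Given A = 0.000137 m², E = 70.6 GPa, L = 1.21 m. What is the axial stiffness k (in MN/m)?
Model: a uniform prismatic bar under axial load, so k = (A·E) / L.
Convert to SI units:
  E = 70.6 GPa = 7.06 × 10¹⁰ Pa
Substitute:
  k = (0.000137 × (7.06 × 10¹⁰)) / 1.21
  k = 7.994 × 10⁶ N/m
Convert: k = 7.994 × 10⁶ N/m = 7.994 MN/m
Final answer: k = 7.994 MN/m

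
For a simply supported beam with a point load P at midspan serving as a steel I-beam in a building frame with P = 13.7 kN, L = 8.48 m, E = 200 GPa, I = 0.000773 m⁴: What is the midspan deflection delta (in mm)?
Model: a simply supported beam with a point load P at midspan, so delta = (P·L^3) / (48·E·I).
Convert to SI units:
  P = 13.7 kN = 13700 N
  E = 200 GPa = 2 × 10¹¹ Pa
Substitute:
  delta = (13700 × 8.48^3) / (48 × (2 × 10¹¹) × 0.000773)
  delta = 0.001126 m
Convert: delta = 0.001126 m = 1.126 mm
Final answer: delta = 1.126 mm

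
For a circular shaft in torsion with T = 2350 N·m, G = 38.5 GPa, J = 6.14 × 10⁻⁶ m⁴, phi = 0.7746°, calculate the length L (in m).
Model: a circular shaft in torsion, so phi = (T·L) / (G·J).
Solve for L: L = (phi·G·J) / T.
Convert to SI units:
  G = 38.5 GPa = 3.85 × 10¹⁰ Pa
  phi = 0.7746° = 0.01352 rad
Substitute:
  L = (0.01352 × (3.85 × 10¹⁰) × (6.14 × 10⁻⁶)) / 2350
  L = 1.36 m
Final answer: L = 1.36 m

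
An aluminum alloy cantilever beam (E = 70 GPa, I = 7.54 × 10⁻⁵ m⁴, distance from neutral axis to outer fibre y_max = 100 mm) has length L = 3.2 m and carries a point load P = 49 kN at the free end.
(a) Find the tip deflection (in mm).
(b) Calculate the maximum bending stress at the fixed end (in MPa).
(a) Tip deflection of a cantilever with an end point load: δ = P·L^3 / (3·E·I). Convert P = 49 kN = 49000 N, E = 70 GPa = 7 × 10¹⁰ Pa.
  δ = (49000 × 3.2^3) / (3 × (7 × 10¹⁰) × (7.54 × 10⁻⁵)) = 0.1014 m = 101.4 mm
(b) Maximum bending moment at the fixed end: M = P·L = 49000 × 3.2 = 156800 N·m. Convert y_max = 100 mm = 0.1 m.
  σ = M·y_max / I = (156800 × 0.1) / (7.54 × 10⁻⁵) = 2.08 × 10⁸ Pa = 208 MPa
Final answer: (a) δ = 101.4 mm, (b) σ = 208 MPa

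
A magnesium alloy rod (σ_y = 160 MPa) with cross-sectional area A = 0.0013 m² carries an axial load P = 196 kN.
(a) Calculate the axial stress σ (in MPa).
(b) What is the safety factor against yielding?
(a) Axial stress σ = P/A. Convert P = 196 kN = 196000 N.
  σ = 196000 / 0.0013 = 1.508 × 10⁸ Pa = 150.8 MPa
(b) Safety factor SF = σ_y/σ = 160 / 150.8 = 1.061
Final answer: (a) σ = 150.8 MPa, (b) SF = 1.061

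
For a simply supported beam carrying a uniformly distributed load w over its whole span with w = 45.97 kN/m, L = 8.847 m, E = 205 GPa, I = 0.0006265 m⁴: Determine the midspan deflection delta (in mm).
Model: a simply supported beam carrying a uniformly distributed load w over its whole span, so delta = (5·w·L^4) / (384·E·I).
Convert to SI units:
  w = 45.97 kN/m = 45970 N/m
  E = 205 GPa = 2.05 × 10¹¹ Pa
Substitute:
  delta = (5 × 45970 × 8.847^4) / (384 × (2.05 × 10¹¹) × 0.0006265)
  delta = 0.02855 m
Convert: delta = 0.02855 m = 28.55 mm
Final answer: delta = 28.55 mm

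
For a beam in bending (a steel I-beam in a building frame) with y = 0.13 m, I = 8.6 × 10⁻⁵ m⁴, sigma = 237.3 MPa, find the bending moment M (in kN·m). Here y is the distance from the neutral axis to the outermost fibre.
Model: a beam in bending, so sigma = (M·y) / I.
Solve for M: M = (sigma·I) / y.
Convert to SI units:
  sigma = 237.3 MPa = 2.373 × 10⁸ Pa
Substitute:
  M = ((2.373 × 10⁸) × (8.6 × 10⁻⁵)) / 0.13
  M = 157000 N·m
Convert: M = 157000 N·m = 157 kN·m
Final answer: M = 157 kN·m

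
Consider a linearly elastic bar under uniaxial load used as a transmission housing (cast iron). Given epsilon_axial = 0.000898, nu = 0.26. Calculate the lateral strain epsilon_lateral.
Model: a linearly elastic bar under uniaxial load, so epsilon_lateral = -nu·epsilon_axial.
Substitute:
  epsilon_lateral = -(0.26 × 0.000898)
  epsilon_lateral = -0.0002335
Final answer: epsilon_lateral = -0.0002335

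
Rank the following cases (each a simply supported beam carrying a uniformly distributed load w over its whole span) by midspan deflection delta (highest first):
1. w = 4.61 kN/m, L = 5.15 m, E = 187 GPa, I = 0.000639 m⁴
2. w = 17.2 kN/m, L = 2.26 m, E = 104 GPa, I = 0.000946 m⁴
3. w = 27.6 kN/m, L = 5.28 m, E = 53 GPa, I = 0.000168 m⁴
Model: a simply supported beam carrying a uniformly distributed load w over its whole span, so delta = (5·w·L^4) / (384·E·I) (SI units).
  Case 1: delta = (5 × 4610 × 5.15^4) / (384 × (1.87 × 10¹¹) × 0.000639) = 0.0003534 m = 0.3534 mm
  Case 2: delta = (5 × 17200 × 2.26^4) / (384 × (1.04 × 10¹¹) × 0.000946) = 5.938 × 10⁻⁵ m = 0.05938 mm
  Case 3: delta = (5 × 27600 × 5.28^4) / (384 × (5.3 × 10¹⁰) × 0.000168) = 0.03137 m = 31.37 mm
Ordering: 31.37 mm (case 3) > 0.3534 mm (case 1) > 0.05938 mm (case 2)
Final answer: 3, 1, 2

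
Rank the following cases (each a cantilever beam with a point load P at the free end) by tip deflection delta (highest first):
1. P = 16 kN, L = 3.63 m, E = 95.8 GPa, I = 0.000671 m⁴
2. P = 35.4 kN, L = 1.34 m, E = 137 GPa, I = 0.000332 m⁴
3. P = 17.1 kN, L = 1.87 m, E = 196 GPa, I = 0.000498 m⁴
Model: a cantilever beam with a point load P at the free end, so delta = (P·L^3) / (3·E·I) (SI units).
  Case 1: delta = (16000 × 3.63^3) / (3 × (9.58 × 10¹⁰) × 0.000671) = 0.003969 m = 3.969 mm
  Case 2: delta = (35400 × 1.34^3) / (3 × (1.37 × 10¹¹) × 0.000332) = 0.0006242 m = 0.6242 mm
  Case 3: delta = (17100 × 1.87^3) / (3 × (1.96 × 10¹¹) × 0.000498) = 0.0003819 m = 0.3819 mm
Ordering: 3.969 mm (case 1) > 0.6242 mm (case 2) > 0.3819 mm (case 3)
Final answer: 1, 2, 3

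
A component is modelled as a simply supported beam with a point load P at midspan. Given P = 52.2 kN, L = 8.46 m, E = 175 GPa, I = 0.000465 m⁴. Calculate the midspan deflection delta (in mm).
Model: a simply supported beam with a point load P at midspan, so delta = (P·L^3) / (48·E·I).
Convert to SI units:
  P = 52.2 kN = 52200 N
  E = 175 GPa = 1.75 × 10¹¹ Pa
Substitute:
  delta = (52200 × 8.46^3) / (48 × (1.75 × 10¹¹) × 0.000465)
  delta = 0.008092 m
Convert: delta = 0.008092 m = 8.092 mm
Final answer: delta = 8.092 mm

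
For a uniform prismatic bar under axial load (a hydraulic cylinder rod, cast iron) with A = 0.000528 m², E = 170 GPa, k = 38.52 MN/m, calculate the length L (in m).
Model: a uniform prismatic bar under axial load, so k = (A·E) / L.
Solve for L: L = (A·E) / k.
Convert to SI units:
  E = 170 GPa = 1.7 × 10¹¹ Pa
  k = 38.52 MN/m = 3.852 × 10⁷ N/m
Substitute:
  L = (0.000528 × (1.7 × 10¹¹)) / (3.852 × 10⁷)
  L = 2.33 m
Final answer: L = 2.33 m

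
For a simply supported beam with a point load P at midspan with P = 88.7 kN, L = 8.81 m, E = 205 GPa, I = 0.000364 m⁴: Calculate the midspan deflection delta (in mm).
Model: a simply supported beam with a point load P at midspan, so delta = (P·L^3) / (48·E·I).
Convert to SI units:
  P = 88.7 kN = 88700 N
  E = 205 GPa = 2.05 × 10¹¹ Pa
Substitute:
  delta = (88700 × 8.81^3) / (48 × (2.05 × 10¹¹) × 0.000364)
  delta = 0.01693 m
Convert: delta = 0.01693 m = 16.93 mm
Final answer: delta = 16.93 mm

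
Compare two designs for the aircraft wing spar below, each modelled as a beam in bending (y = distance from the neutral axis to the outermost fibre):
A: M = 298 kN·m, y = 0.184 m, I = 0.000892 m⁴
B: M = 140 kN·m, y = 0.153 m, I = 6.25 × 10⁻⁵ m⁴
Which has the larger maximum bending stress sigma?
Model: a beam in bending (y = distance from the neutral axis to the outermost fibre), so sigma = (M·y) / I (SI units).
  A: sigma = (298000 × 0.184) / 0.000892 = 6.147 × 10⁷ Pa = 61.47 MPa
  B: sigma = (140000 × 0.153) / (6.25 × 10⁻⁵) = 3.427 × 10⁸ Pa = 342.7 MPa
342.7 MPa > 61.47 MPa, so B is larger.
Final answer: B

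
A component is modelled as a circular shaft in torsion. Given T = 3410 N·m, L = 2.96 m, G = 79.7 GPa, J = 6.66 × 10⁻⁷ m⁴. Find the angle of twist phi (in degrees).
Model: a circular shaft in torsion, so phi = (T·L) / (G·J).
Convert to SI units:
  G = 79.7 GPa = 7.97 × 10¹⁰ Pa
Substitute:
  phi = (3410 × 2.96) / ((7.97 × 10¹⁰) × (6.66 × 10⁻⁷))
  phi = 0.1902 rad
Convert to degrees: phi = 0.1902 × 180/π = 10.9°
Final answer: phi = 10.9°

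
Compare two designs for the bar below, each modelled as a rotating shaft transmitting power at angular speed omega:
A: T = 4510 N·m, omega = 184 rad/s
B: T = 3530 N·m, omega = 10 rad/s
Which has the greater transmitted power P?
Model: a rotating shaft transmitting power at angular speed omega, so P = T·omega (SI units).
  A: P = 4510 × 184 = 829800 W = 829.8 kW
  B: P = 3530 × 10 = 35300 W = 35.3 kW
829.8 kW > 35.3 kW, so A is larger.
Final answer: A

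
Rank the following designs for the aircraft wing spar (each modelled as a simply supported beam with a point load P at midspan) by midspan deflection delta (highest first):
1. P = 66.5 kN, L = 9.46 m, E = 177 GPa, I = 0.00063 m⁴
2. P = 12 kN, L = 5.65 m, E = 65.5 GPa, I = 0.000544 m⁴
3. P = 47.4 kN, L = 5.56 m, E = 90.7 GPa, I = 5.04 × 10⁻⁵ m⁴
Model: a simply supported beam with a point load P at midspan, so delta = (P·L^3) / (48·E·I) (SI units).
  Case 1: delta = (66500 × 9.46^3) / (48 × (1.77 × 10¹¹) × 0.00063) = 0.01052 m = 10.52 mm
  Case 2: delta = (12000 × 5.65^3) / (48 × (6.55 × 10¹⁰) × 0.000544) = 0.001265 m = 1.265 mm
  Case 3: delta = (47400 × 5.56^3) / (48 × (9.07 × 10¹⁰) × (5.04 × 10⁻⁵)) = 0.03713 m = 37.13 mm
Ordering: 37.13 mm (case 3) > 10.52 mm (case 1) > 1.265 mm (case 2)
Final answer: 3, 1, 2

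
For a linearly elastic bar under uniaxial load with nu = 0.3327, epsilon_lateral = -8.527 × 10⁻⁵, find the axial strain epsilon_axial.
Model: a linearly elastic bar under uniaxial load, so epsilon_lateral = -nu·epsilon_axial.
Solve for epsilon_axial: epsilon_axial = -epsilon_lateral / nu.
Substitute:
  epsilon_axial = -(-8.527 × 10⁻⁵) / 0.3327
  epsilon_axial = 0.0002563
Final answer: epsilon_axial = 0.0002563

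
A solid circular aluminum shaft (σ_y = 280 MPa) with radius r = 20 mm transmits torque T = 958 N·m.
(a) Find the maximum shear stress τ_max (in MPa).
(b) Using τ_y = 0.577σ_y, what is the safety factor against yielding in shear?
(a) For a solid circular shaft, τ_max = T·r/J with J = π·r^4/2, i.e. τ_max = 2·T / (π·r^3). Convert r = 20 mm = 0.02 m.
  τ_max = (2 × 958) / (π × 0.02^3) = 7.624 × 10⁷ Pa = 76.24 MPa
(b) τ_y = 0.577 × 280 = 161.56 MPa
  SF = τ_y/τ_max = 161.56 / 76.24 = 2.119
Final answer: (a) τ_max = 76.24 MPa, (b) SF = 2.119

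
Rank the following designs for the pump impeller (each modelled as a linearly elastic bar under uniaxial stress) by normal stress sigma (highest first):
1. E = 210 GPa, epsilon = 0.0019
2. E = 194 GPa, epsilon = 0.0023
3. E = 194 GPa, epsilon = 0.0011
Model: a linearly elastic bar under uniaxial stress, so sigma = E·epsilon (SI units).
  Case 1: sigma = (2.1 × 10¹¹) × 0.0019 = 3.99 × 10⁸ Pa = 399 MPa
  Case 2: sigma = (1.94 × 10¹¹) × 0.0023 = 4.462 × 10⁸ Pa = 446.2 MPa
  Case 3: sigma = (1.94 × 10¹¹) × 0.0011 = 2.134 × 10⁸ Pa = 213.4 MPa
Ordering: 446.2 MPa (case 2) > 399 MPa (case 1) > 213.4 MPa (case 3)
Final answer: 2, 1, 3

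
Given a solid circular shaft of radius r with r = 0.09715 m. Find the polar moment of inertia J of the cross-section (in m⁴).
Model: a solid circular shaft of radius r, so J = (π·r^4) / 2.
Substitute:
  J = (π × 0.09715^4) / 2
  J = 0.0001399 m⁴
Final answer: J = 0.0001399 m⁴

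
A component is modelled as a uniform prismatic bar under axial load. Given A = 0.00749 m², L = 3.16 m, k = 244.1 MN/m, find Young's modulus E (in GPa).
Model: a uniform prismatic bar under axial load, so k = (A·E) / L.
Solve for E: E = (k·L) / A.
Convert to SI units:
  k = 244.1 MN/m = 2.441 × 10⁸ N/m
Substitute:
  E = ((2.441 × 10⁸) × 3.16) / 0.00749
  E = 1.03 × 10¹¹ Pa
Convert: E = 1.03 × 10¹¹ Pa = 103 GPa
Final answer: E = 103 GPa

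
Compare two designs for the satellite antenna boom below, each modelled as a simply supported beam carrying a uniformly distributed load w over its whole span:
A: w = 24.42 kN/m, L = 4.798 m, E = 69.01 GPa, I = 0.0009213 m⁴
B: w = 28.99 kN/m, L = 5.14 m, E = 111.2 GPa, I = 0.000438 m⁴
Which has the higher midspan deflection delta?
Model: a simply supported beam carrying a uniformly distributed load w over its whole span, so delta = (5·w·L^4) / (384·E·I) (SI units).
  A: delta = (5 × 24420 × 4.798^4) / (384 × (6.901 × 10¹⁰) × 0.0009213) = 0.00265 m = 2.65 mm
  B: delta = (5 × 28990 × 5.14^4) / (384 × (1.112 × 10¹¹) × 0.000438) = 0.00541 m = 5.41 mm
5.41 mm > 2.65 mm, so B is larger.
Final answer: B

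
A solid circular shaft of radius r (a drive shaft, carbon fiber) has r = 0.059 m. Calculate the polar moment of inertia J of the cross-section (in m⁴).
Model: a solid circular shaft of radius r, so J = (π·r^4) / 2.
Substitute:
  J = (π × 0.059^4) / 2
  J = 1.903 × 10⁻⁵ m⁴
Final answer: J = 1.903 × 10⁻⁵ m⁴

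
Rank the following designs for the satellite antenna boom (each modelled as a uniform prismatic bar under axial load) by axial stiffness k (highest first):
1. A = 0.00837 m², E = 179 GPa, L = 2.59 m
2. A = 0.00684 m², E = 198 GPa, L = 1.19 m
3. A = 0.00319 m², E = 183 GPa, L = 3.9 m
Model: a uniform prismatic bar under axial load, so k = (A·E) / L (SI units).
  Case 1: k = (0.00837 × (1.79 × 10¹¹)) / 2.59 = 5.785 × 10⁸ N/m = 578.5 MN/m
  Case 2: k = (0.00684 × (1.98 × 10¹¹)) / 1.19 = 1.138 × 10⁹ N/m = 1138 MN/m
  Case 3: k = (0.00319 × (1.83 × 10¹¹)) / 3.9 = 1.497 × 10⁸ N/m = 149.7 MN/m
Ordering: 1138 MN/m (case 2) > 578.5 MN/m (case 1) > 149.7 MN/m (case 3)
Final answer: 2, 1, 3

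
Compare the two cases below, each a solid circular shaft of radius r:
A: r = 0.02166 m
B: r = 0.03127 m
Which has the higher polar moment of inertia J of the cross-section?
Model: a solid circular shaft of radius r, so J = (π·r^4) / 2 (SI units).
  A: J = (π × 0.02166^4) / 2 = 3.457 × 10⁻⁷ m⁴
  B: J = (π × 0.03127^4) / 2 = 1.502 × 10⁻⁶ m⁴
1.502 × 10⁻⁶ m⁴ > 3.457 × 10⁻⁷ m⁴, so B is larger.
Final answer: B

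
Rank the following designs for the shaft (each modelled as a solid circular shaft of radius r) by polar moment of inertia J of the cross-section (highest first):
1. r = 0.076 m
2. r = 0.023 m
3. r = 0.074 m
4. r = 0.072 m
Model: a solid circular shaft of radius r, so J = (π·r^4) / 2 (SI units).
  Case 1: J = (π × 0.076^4) / 2 = 5.241 × 10⁻⁵ m⁴
  Case 2: J = (π × 0.023^4) / 2 = 4.396 × 10⁻⁷ m⁴
  Case 3: J = (π × 0.074^4) / 2 = 4.71 × 10⁻⁵ m⁴
  Case 4: J = (π × 0.072^4) / 2 = 4.221 × 10⁻⁵ m⁴
Ordering: 5.241 × 10⁻⁵ m⁴ (case 1) > 4.71 × 10⁻⁵ m⁴ (case 3) > 4.221 × 10⁻⁵ m⁴ (case 4) > 4.396 × 10⁻⁷ m⁴ (case 2)
Final answer: 1, 3, 4, 2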